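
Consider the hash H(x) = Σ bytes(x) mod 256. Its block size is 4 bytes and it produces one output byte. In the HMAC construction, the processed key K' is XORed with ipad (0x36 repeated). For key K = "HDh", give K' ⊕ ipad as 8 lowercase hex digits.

Key "HDh" = 48 44 68 is 3 bytes ≤ B = 4; zero-pad to 4 bytes: K' = 48 44 68 00.
XOR each byte with 0x36: 48⊕36=7e, 44⊕36=72, 68⊕36=5e, 00⊕36=36.

7e725e36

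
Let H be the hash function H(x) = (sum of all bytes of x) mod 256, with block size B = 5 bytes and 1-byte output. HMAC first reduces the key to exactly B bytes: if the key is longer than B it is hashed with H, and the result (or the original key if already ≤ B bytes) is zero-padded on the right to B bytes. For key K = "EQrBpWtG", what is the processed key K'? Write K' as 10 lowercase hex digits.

|K| = 8 > B = 5, so first hash the key.
H(K): sum = 69+81+114+66+112+87+116+71 = 716; mod 256 = 204 → cc.
Zero-pad H(K) = cc to 5 bytes: K' = cc 00 00 00 00.

cc00000000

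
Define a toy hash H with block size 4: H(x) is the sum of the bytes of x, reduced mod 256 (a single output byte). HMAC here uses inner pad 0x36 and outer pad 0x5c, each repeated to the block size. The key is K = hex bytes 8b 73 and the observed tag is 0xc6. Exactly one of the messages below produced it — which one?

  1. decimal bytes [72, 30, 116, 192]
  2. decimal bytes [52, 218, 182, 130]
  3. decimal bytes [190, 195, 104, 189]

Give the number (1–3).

1

Key hex bytes 8b 73 is 2 bytes ≤ B = 4; zero-pad to 4 bytes: K' = 8b 73 00 00.
K' ⊕ ipad = bd 45 36 36; K' ⊕ opad = d7 2f 5c 5c.
m1: inner = H(bd 45 36 36 48 1e 74 c0) = 08; tag = H(d7 2f 5c 5c 08) = c6 ← matches
m2: inner = H(bd 45 36 36 34 da b6 82) = b4; tag = H(d7 2f 5c 5c b4) = 72
m3: inner = H(bd 45 36 36 be c3 68 bd) = 14; tag = H(d7 2f 5c 5c 14) = d2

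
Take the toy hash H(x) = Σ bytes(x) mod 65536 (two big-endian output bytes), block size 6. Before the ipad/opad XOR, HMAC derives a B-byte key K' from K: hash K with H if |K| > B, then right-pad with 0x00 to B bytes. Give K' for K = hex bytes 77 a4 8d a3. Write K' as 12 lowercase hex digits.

77a48da30000

Key hex bytes 77 a4 8d a3 is 4 bytes ≤ B = 6; zero-pad to 6 bytes: K' = 77 a4 8d a3 00 00.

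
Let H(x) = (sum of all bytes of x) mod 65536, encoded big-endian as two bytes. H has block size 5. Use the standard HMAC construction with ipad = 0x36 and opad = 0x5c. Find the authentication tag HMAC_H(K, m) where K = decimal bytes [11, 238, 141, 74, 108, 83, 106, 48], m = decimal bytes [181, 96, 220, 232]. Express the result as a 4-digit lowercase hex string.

02ba

Key decimal bytes [11, 238, 141, 74, 108, 83, 106, 48] = 0b ee 8d 4a 6c 53 6a 30 is 8 bytes > B = 5, so hash it first: H(key) = 03 29, then zero-pad to 5 bytes: K' = 03 29 00 00 00.
K' ⊕ ipad = 35 1f 36 36 36.  K' ⊕ opad = 5f 75 5c 5c 5c.
Inner input = (K'⊕ipad) ∥ m = 35 1f 36 36 36 ∥ b5 60 dc e8.
Inner hash: sum = 53+31+54+54+54+181+96+220+232 = 975 → 03 cf.
Outer input = (K'⊕opad) ∥ inner = 5f 75 5c 5c 5c ∥ 03 cf.
Outer hash (tag): sum = 95+117+92+92+92+3+207 = 698 → 02 ba.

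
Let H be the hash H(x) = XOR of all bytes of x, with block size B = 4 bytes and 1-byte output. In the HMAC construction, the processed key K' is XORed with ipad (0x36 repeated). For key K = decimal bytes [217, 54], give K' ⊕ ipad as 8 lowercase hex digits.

ef003636

Key decimal bytes [217, 54] = d9 36 is 2 bytes ≤ B = 4; zero-pad to 4 bytes: K' = d9 36 00 00.
XOR each byte with 0x36: d9⊕36=ef, 36⊕36=00, 00⊕36=36, 00⊕36=36.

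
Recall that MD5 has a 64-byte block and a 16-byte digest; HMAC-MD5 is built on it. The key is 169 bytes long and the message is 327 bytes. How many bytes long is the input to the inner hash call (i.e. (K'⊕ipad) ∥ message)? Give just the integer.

391

Key is 169 > 64 bytes, so it is hashed to 16 bytes then zero-padded to 64: |K'| = 64.
Inner input = (K'⊕ipad) ∥ m → 64 + 327 = 391 bytes.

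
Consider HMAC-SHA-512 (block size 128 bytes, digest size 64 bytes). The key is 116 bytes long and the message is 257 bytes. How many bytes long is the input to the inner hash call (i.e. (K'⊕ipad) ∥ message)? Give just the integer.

Key is 116 ≤ 128 bytes, zero-padded: |K'| = 128.
Inner input = (K'⊕ipad) ∥ m → 128 + 257 = 385 bytes.

385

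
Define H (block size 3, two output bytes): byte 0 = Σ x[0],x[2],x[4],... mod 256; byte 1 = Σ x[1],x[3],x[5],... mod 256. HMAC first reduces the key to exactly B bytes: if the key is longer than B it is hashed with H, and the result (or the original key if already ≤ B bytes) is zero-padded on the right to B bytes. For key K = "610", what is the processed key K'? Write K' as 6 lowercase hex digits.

Key "610" = 36 31 30 is exactly B = 3 bytes: K' = 36 31 30.

363130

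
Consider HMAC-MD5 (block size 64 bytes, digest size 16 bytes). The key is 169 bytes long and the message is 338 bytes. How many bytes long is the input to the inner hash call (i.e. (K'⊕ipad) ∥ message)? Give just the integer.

402

Key is 169 > 64 bytes, so it is hashed to 16 bytes then zero-padded to 64: |K'| = 64.
Inner input = (K'⊕ipad) ∥ m → 64 + 338 = 402 bytes.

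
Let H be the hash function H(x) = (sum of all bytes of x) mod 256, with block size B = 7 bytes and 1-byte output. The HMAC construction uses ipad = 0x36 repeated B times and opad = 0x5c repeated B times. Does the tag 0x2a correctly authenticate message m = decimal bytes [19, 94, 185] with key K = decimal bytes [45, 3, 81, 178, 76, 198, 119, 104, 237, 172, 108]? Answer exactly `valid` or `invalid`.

Key decimal bytes [45, 3, 81, 178, 76, 198, 119, 104, 237, 172, 108] = 2d 03 51 b2 4c c6 77 68 ed ac 6c is 11 bytes > B = 7, so hash it first: H(key) = 29, then zero-pad to 7 bytes: K' = 29 00 00 00 00 00 00.
K' ⊕ ipad = 1f 36 36 36 36 36 36; K' ⊕ opad = 75 5c 5c 5c 5c 5c 5c.
Inner hash: sum = 31+54+54+54+54+54+54+19+94+185 = 653; mod 256 = 141 → 8d.
Outer hash (recomputed tag): sum = 117+92+92+92+92+92+92+141 = 810; mod 256 = 42 → 2a.
Recomputed tag = 2a; claimed = 2a → match.

valid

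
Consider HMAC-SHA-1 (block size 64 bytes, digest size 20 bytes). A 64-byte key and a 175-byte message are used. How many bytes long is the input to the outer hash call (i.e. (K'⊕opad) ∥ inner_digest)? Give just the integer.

Key is 64 ≤ 64 bytes, zero-padded: |K'| = 64.
Outer input = (K'⊕opad) ∥ H(inner) → 64 + 20 = 84 bytes.

84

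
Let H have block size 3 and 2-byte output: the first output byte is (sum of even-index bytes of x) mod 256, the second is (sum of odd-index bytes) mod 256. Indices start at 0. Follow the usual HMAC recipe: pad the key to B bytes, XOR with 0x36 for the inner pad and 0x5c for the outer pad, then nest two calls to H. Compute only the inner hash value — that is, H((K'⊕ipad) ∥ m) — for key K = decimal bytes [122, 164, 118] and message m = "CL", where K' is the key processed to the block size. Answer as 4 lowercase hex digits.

Key decimal bytes [122, 164, 118] = 7a a4 76 is exactly B = 3 bytes: K' = 7a a4 76.
K' ⊕ ipad = 4c 92 40.
Inner input = 4c 92 40 ∥ 43 4c.
Inner hash: even-index sum = 216 mod 256 = 216; odd-index sum = 213 mod 256 = 213 → d8 d5.

d8d5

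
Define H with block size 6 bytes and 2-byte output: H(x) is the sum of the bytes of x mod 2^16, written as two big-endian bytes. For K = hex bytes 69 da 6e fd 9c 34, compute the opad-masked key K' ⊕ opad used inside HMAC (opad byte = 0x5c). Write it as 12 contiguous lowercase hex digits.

358632a1c068

Key hex bytes 69 da 6e fd 9c 34 is exactly B = 6 bytes: K' = 69 da 6e fd 9c 34.
XOR each byte with 0x5c: 69⊕5c=35, da⊕5c=86, 6e⊕5c=32, fd⊕5c=a1, 9c⊕5c=c0, 34⊕5c=68.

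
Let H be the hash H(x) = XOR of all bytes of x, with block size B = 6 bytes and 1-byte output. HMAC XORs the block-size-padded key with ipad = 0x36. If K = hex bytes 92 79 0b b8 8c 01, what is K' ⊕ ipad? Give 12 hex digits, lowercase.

Key hex bytes 92 79 0b b8 8c 01 is exactly B = 6 bytes: K' = 92 79 0b b8 8c 01.
XOR each byte with 0x36: 92⊕36=a4, 79⊕36=4f, 0b⊕36=3d, b8⊕36=8e, 8c⊕36=ba, 01⊕36=37.

a44f3d8eba37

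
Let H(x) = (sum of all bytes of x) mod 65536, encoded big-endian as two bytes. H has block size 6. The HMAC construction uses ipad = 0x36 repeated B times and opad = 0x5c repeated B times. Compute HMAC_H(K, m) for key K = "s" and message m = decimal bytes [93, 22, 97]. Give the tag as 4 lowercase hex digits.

Key "s" = 73 is 1 byte ≤ B = 6; zero-pad to 6 bytes: K' = 73 00 00 00 00 00.
K' ⊕ ipad = 45 36 36 36 36 36.  K' ⊕ opad = 2f 5c 5c 5c 5c 5c.
Inner input = (K'⊕ipad) ∥ m = 45 36 36 36 36 36 ∥ 5d 16 61.
Inner hash: sum = 69+54+54+54+54+54+93+22+97 = 551 → 02 27.
Outer input = (K'⊕opad) ∥ inner = 2f 5c 5c 5c 5c 5c ∥ 02 27.
Outer hash (tag): sum = 47+92+92+92+92+92+2+39 = 548 → 02 24.

0224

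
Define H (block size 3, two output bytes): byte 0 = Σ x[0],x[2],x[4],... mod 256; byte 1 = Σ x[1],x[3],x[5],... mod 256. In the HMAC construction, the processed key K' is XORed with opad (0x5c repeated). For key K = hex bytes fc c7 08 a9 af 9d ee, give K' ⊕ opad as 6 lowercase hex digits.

fd515c

Key hex bytes fc c7 08 a9 af 9d ee is 7 bytes > B = 3, so hash it first: H(key) = a1 0d, then zero-pad to 3 bytes: K' = a1 0d 00.
XOR each byte with 0x5c: a1⊕5c=fd, 0d⊕5c=51, 00⊕5c=5c.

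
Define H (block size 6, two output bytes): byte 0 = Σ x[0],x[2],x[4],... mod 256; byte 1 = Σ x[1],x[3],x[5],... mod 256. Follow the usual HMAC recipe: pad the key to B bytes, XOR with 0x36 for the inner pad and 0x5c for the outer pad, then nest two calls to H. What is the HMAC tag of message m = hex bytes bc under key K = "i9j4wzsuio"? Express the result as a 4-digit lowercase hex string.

Key "i9j4wzsuio" = 69 39 6a 34 77 7a 73 75 69 6f is 10 bytes > B = 6, so hash it first: H(key) = 26 cb, then zero-pad to 6 bytes: K' = 26 cb 00 00 00 00.
K' ⊕ ipad = 10 fd 36 36 36 36.  K' ⊕ opad = 7a 97 5c 5c 5c 5c.
Inner input = (K'⊕ipad) ∥ m = 10 fd 36 36 36 36 ∥ bc.
Inner hash: even-index sum = 312 mod 256 = 56; odd-index sum = 361 mod 256 = 105 → 38 69.
Outer input = (K'⊕opad) ∥ inner = 7a 97 5c 5c 5c 5c ∥ 38 69.
Outer hash (tag): even-index sum = 362 mod 256 = 106; odd-index sum = 440 mod 256 = 184 → 6a b8.

6ab8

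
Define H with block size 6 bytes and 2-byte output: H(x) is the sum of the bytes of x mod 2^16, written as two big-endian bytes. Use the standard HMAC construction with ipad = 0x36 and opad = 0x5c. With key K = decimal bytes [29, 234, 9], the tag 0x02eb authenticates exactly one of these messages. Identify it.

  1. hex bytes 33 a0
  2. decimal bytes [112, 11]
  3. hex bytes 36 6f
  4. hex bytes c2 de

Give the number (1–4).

4

Key decimal bytes [29, 234, 9] = 1d ea 09 is 3 bytes ≤ B = 6; zero-pad to 6 bytes: K' = 1d ea 09 00 00 00.
K' ⊕ ipad = 2b dc 3f 36 36 36; K' ⊕ opad = 41 b6 55 5c 5c 5c.
m1: inner = H(2b dc 3f 36 36 36 33 a0) = 02 bb; tag = H(41 b6 55 5c 5c 5c 02 bb) = 031d
m2: inner = H(2b dc 3f 36 36 36 70 0b) = 02 63; tag = H(41 b6 55 5c 5c 5c 02 63) = 02c5
m3: inner = H(2b dc 3f 36 36 36 36 6f) = 02 8d; tag = H(41 b6 55 5c 5c 5c 02 8d) = 02ef
m4: inner = H(2b dc 3f 36 36 36 c2 de) = 03 88; tag = H(41 b6 55 5c 5c 5c 03 88) = 02eb ← matches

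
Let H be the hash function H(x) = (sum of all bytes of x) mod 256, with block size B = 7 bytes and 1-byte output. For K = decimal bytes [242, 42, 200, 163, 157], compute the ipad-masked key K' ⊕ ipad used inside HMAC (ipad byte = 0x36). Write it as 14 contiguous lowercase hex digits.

Key decimal bytes [242, 42, 200, 163, 157] = f2 2a c8 a3 9d is 5 bytes ≤ B = 7; zero-pad to 7 bytes: K' = f2 2a c8 a3 9d 00 00.
XOR each byte with 0x36: f2⊕36=c4, 2a⊕36=1c, c8⊕36=fe, a3⊕36=95, 9d⊕36=ab, 00⊕36=36, 00⊕36=36.

c41cfe95ab3636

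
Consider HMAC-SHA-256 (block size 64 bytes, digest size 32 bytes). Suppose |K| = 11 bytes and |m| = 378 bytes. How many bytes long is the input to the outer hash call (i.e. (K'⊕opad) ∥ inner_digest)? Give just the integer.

96

Key is 11 ≤ 64 bytes, zero-padded: |K'| = 64.
Outer input = (K'⊕opad) ∥ H(inner) → 64 + 32 = 96 bytes.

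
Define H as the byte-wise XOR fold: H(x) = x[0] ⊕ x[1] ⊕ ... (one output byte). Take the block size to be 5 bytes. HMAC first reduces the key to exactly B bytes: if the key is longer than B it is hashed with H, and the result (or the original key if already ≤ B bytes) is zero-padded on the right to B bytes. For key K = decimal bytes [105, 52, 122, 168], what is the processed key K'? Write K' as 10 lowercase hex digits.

69347aa800

Key decimal bytes [105, 52, 122, 168] = 69 34 7a a8 is 4 bytes ≤ B = 5; zero-pad to 5 bytes: K' = 69 34 7a a8 00.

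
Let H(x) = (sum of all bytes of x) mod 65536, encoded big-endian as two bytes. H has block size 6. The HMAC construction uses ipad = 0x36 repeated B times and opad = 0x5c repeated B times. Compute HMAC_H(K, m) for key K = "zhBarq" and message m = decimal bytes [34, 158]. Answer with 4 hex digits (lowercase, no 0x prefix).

01d2

Key "zhBarq" = 7a 68 42 61 72 71 is exactly B = 6 bytes: K' = 7a 68 42 61 72 71.
K' ⊕ ipad = 4c 5e 74 57 44 47.  K' ⊕ opad = 26 34 1e 3d 2e 2d.
Inner input = (K'⊕ipad) ∥ m = 4c 5e 74 57 44 47 ∥ 22 9e.
Inner hash: sum = 76+94+116+87+68+71+34+158 = 704 → 02 c0.
Outer input = (K'⊕opad) ∥ inner = 26 34 1e 3d 2e 2d ∥ 02 c0.
Outer hash (tag): sum = 38+52+30+61+46+45+2+192 = 466 → 01 d2.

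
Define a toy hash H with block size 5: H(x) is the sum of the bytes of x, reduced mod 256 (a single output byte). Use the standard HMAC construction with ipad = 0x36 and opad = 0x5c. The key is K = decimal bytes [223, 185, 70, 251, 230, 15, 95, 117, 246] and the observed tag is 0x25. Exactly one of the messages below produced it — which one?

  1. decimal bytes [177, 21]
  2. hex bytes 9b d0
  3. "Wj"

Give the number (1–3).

2

Key decimal bytes [223, 185, 70, 251, 230, 15, 95, 117, 246] = df b9 46 fb e6 0f 5f 75 f6 is 9 bytes > B = 5, so hash it first: H(key) = 98, then zero-pad to 5 bytes: K' = 98 00 00 00 00.
K' ⊕ ipad = ae 36 36 36 36; K' ⊕ opad = c4 5c 5c 5c 5c.
m1: inner = H(ae 36 36 36 36 b1 15) = 4c; tag = H(c4 5c 5c 5c 5c 4c) = 80
m2: inner = H(ae 36 36 36 36 9b d0) = f1; tag = H(c4 5c 5c 5c 5c f1) = 25 ← matches
m3: inner = H(ae 36 36 36 36 57 6a) = 47; tag = H(c4 5c 5c 5c 5c 47) = 7b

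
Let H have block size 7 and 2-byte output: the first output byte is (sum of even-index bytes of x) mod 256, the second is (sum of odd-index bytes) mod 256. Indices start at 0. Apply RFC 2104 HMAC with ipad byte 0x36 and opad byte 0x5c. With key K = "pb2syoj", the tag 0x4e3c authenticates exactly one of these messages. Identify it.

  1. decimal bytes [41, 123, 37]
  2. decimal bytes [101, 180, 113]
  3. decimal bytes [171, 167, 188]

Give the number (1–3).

Key "pb2syoj" = 70 62 32 73 79 6f 6a is exactly B = 7 bytes: K' = 70 62 32 73 79 6f 6a.
K' ⊕ ipad = 46 54 04 45 4f 59 5c; K' ⊕ opad = 2c 3e 6e 2f 25 33 36.
m1: inner = H(46 54 04 45 4f 59 5c 29 7b 25) = 70 40; tag = H(2c 3e 6e 2f 25 33 36 70 40) = 3510
m2: inner = H(46 54 04 45 4f 59 5c 65 b4 71) = a9 c8; tag = H(2c 3e 6e 2f 25 33 36 a9 c8) = bd49
m3: inner = H(46 54 04 45 4f 59 5c ab a7 bc) = 9c 59; tag = H(2c 3e 6e 2f 25 33 36 9c 59) = 4e3c ← matches

3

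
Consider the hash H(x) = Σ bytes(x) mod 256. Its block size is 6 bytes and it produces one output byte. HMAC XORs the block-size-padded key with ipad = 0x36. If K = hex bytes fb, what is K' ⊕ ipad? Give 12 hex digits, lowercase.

Key hex bytes fb is 1 byte ≤ B = 6; zero-pad to 6 bytes: K' = fb 00 00 00 00 00.
XOR each byte with 0x36: fb⊕36=cd, 00⊕36=36, 00⊕36=36, 00⊕36=36, 00⊕36=36, 00⊕36=36.

cd3636363636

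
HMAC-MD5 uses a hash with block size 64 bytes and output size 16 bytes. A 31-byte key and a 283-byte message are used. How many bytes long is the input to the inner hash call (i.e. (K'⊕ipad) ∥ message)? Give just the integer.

347

Key is 31 ≤ 64 bytes, zero-padded: |K'| = 64.
Inner input = (K'⊕ipad) ∥ m → 64 + 283 = 347 bytes.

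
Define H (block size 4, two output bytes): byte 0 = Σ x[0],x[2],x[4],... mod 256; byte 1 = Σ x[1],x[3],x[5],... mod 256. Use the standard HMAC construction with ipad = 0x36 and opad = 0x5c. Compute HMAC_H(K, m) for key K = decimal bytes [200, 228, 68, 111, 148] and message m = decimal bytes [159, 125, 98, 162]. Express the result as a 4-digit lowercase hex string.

Key decimal bytes [200, 228, 68, 111, 148] = c8 e4 44 6f 94 is 5 bytes > B = 4, so hash it first: H(key) = a0 53, then zero-pad to 4 bytes: K' = a0 53 00 00.
K' ⊕ ipad = 96 65 36 36.  K' ⊕ opad = fc 0f 5c 5c.
Inner input = (K'⊕ipad) ∥ m = 96 65 36 36 ∥ 9f 7d 62 a2.
Inner hash: even-index sum = 461 mod 256 = 205; odd-index sum = 442 mod 256 = 186 → cd ba.
Outer input = (K'⊕opad) ∥ inner = fc 0f 5c 5c ∥ cd ba.
Outer hash (tag): even-index sum = 549 mod 256 = 37; odd-index sum = 293 mod 256 = 37 → 25 25.

2525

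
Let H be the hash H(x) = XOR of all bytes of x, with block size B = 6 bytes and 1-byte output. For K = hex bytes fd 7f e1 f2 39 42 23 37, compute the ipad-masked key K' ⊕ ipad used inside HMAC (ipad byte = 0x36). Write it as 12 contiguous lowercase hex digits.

c83636363636

Key hex bytes fd 7f e1 f2 39 42 23 37 is 8 bytes > B = 6, so hash it first: H(key) = fe, then zero-pad to 6 bytes: K' = fe 00 00 00 00 00.
XOR each byte with 0x36: fe⊕36=c8, 00⊕36=36, 00⊕36=36, 00⊕36=36, 00⊕36=36, 00⊕36=36.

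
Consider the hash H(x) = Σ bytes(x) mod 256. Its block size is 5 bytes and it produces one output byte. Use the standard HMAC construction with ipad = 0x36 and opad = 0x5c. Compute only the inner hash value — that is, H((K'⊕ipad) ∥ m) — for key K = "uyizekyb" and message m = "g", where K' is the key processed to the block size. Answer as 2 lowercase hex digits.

Key "uyizekyb" = 75 79 69 7a 65 6b 79 62 is 8 bytes > B = 5, so hash it first: H(key) = 7c, then zero-pad to 5 bytes: K' = 7c 00 00 00 00.
K' ⊕ ipad = 4a 36 36 36 36.
Inner input = 4a 36 36 36 36 ∥ 67.
Inner hash: sum = 74+54+54+54+54+103 = 393; mod 256 = 137 → 89.

89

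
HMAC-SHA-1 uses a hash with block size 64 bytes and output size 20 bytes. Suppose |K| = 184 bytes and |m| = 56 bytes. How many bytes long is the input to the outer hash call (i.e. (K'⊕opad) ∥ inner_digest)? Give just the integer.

84

Key is 184 > 64 bytes, so it is hashed to 20 bytes then zero-padded to 64: |K'| = 64.
Outer input = (K'⊕opad) ∥ H(inner) → 64 + 20 = 84 bytes.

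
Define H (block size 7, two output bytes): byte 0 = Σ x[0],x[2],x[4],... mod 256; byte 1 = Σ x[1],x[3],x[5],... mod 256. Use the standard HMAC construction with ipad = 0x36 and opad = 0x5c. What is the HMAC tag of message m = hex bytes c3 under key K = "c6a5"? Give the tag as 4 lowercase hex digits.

Key "c6a5" = 63 36 61 35 is 4 bytes ≤ B = 7; zero-pad to 7 bytes: K' = 63 36 61 35 00 00 00.
K' ⊕ ipad = 55 00 57 03 36 36 36.  K' ⊕ opad = 3f 6a 3d 69 5c 5c 5c.
Inner input = (K'⊕ipad) ∥ m = 55 00 57 03 36 36 36 ∥ c3.
Inner hash: even-index sum = 280 mod 256 = 24; odd-index sum = 252 mod 256 = 252 → 18 fc.
Outer input = (K'⊕opad) ∥ inner = 3f 6a 3d 69 5c 5c 5c ∥ 18 fc.
Outer hash (tag): even-index sum = 560 mod 256 = 48; odd-index sum = 327 mod 256 = 71 → 30 47.

3047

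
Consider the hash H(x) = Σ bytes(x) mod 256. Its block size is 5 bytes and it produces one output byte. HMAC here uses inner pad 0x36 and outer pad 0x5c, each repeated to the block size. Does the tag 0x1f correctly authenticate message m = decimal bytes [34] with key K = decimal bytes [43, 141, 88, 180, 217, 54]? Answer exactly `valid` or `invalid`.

Key decimal bytes [43, 141, 88, 180, 217, 54] = 2b 8d 58 b4 d9 36 is 6 bytes > B = 5, so hash it first: H(key) = d3, then zero-pad to 5 bytes: K' = d3 00 00 00 00.
K' ⊕ ipad = e5 36 36 36 36; K' ⊕ opad = 8f 5c 5c 5c 5c.
Inner hash: sum = 229+54+54+54+54+34 = 479; mod 256 = 223 → df.
Outer hash (recomputed tag): sum = 143+92+92+92+92+223 = 734; mod 256 = 222 → de.
Recomputed tag = de; claimed = 1f → mismatch.

invalid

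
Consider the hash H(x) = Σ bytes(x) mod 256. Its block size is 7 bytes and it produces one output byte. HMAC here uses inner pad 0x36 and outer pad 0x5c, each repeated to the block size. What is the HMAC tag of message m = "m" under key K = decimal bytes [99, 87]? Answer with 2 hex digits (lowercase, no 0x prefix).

47

Key decimal bytes [99, 87] = 63 57 is 2 bytes ≤ B = 7; zero-pad to 7 bytes: K' = 63 57 00 00 00 00 00.
K' ⊕ ipad = 55 61 36 36 36 36 36.  K' ⊕ opad = 3f 0b 5c 5c 5c 5c 5c.
Inner input = (K'⊕ipad) ∥ m = 55 61 36 36 36 36 36 ∥ 6d.
Inner hash: sum = 85+97+54+54+54+54+54+109 = 561; mod 256 = 49 → 31.
Outer input = (K'⊕opad) ∥ inner = 3f 0b 5c 5c 5c 5c 5c ∥ 31.
Outer hash (tag): sum = 63+11+92+92+92+92+92+49 = 583; mod 256 = 71 → 47.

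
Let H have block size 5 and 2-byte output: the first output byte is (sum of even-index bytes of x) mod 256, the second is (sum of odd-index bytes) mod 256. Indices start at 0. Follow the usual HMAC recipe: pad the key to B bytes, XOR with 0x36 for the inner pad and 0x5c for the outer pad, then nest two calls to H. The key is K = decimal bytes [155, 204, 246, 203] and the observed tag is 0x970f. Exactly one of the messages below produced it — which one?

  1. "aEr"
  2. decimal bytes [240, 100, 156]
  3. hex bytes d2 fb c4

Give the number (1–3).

Key decimal bytes [155, 204, 246, 203] = 9b cc f6 cb is 4 bytes ≤ B = 5; zero-pad to 5 bytes: K' = 9b cc f6 cb 00.
K' ⊕ ipad = ad fa c0 fd 36; K' ⊕ opad = c7 90 aa 97 5c.
m1: inner = H(ad fa c0 fd 36 61 45 72) = e8 ca; tag = H(c7 90 aa 97 5c e8 ca) = 970f ← matches
m2: inner = H(ad fa c0 fd 36 f0 64 9c) = 07 83; tag = H(c7 90 aa 97 5c 07 83) = 502e
m3: inner = H(ad fa c0 fd 36 d2 fb c4) = 9e 8d; tag = H(c7 90 aa 97 5c 9e 8d) = 5ac5

1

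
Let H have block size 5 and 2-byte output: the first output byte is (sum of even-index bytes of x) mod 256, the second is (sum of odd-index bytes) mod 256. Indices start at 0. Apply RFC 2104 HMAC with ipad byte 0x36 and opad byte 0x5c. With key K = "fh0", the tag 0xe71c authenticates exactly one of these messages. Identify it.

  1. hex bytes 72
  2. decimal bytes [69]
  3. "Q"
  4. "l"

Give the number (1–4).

3

Key "fh0" = 66 68 30 is 3 bytes ≤ B = 5; zero-pad to 5 bytes: K' = 66 68 30 00 00.
K' ⊕ ipad = 50 5e 06 36 36; K' ⊕ opad = 3a 34 6c 5c 5c.
m1: inner = H(50 5e 06 36 36 72) = 8c 06; tag = H(3a 34 6c 5c 5c 8c 06) = 081c
m2: inner = H(50 5e 06 36 36 45) = 8c d9; tag = H(3a 34 6c 5c 5c 8c d9) = db1c
m3: inner = H(50 5e 06 36 36 51) = 8c e5; tag = H(3a 34 6c 5c 5c 8c e5) = e71c ← matches
m4: inner = H(50 5e 06 36 36 6c) = 8c 00; tag = H(3a 34 6c 5c 5c 8c 00) = 021c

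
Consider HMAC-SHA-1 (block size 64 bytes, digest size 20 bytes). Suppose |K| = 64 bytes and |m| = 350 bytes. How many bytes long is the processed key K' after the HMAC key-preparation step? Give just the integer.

Key is 64 ≤ 64 bytes, zero-padded: |K'| = 64.

64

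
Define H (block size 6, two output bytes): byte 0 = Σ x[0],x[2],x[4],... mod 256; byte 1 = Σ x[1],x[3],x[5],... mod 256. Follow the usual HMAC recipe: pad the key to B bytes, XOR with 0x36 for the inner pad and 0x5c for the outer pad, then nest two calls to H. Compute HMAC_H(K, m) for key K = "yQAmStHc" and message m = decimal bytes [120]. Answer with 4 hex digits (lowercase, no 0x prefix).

0890

Key "yQAmStHc" = 79 51 41 6d 53 74 48 63 is 8 bytes > B = 6, so hash it first: H(key) = 55 95, then zero-pad to 6 bytes: K' = 55 95 00 00 00 00.
K' ⊕ ipad = 63 a3 36 36 36 36.  K' ⊕ opad = 09 c9 5c 5c 5c 5c.
Inner input = (K'⊕ipad) ∥ m = 63 a3 36 36 36 36 ∥ 78.
Inner hash: even-index sum = 327 mod 256 = 71; odd-index sum = 271 mod 256 = 15 → 47 0f.
Outer input = (K'⊕opad) ∥ inner = 09 c9 5c 5c 5c 5c ∥ 47 0f.
Outer hash (tag): even-index sum = 264 mod 256 = 8; odd-index sum = 400 mod 256 = 144 → 08 90.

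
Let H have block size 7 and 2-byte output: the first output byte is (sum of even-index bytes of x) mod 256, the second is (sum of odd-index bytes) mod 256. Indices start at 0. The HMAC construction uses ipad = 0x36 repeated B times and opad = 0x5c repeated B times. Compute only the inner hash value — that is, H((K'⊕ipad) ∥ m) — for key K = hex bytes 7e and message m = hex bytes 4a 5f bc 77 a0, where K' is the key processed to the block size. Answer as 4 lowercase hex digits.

c048

Key hex bytes 7e is 1 byte ≤ B = 7; zero-pad to 7 bytes: K' = 7e 00 00 00 00 00 00.
K' ⊕ ipad = 48 36 36 36 36 36 36.
Inner input = 48 36 36 36 36 36 36 ∥ 4a 5f bc 77 a0.
Inner hash: even-index sum = 448 mod 256 = 192; odd-index sum = 584 mod 256 = 72 → c0 48.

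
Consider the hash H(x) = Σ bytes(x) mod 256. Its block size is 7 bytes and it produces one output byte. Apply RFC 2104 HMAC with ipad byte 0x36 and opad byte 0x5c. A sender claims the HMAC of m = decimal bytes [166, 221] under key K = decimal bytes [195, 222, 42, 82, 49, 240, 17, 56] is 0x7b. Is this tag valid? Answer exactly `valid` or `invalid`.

valid

Key decimal bytes [195, 222, 42, 82, 49, 240, 17, 56] = c3 de 2a 52 31 f0 11 38 is 8 bytes > B = 7, so hash it first: H(key) = 87, then zero-pad to 7 bytes: K' = 87 00 00 00 00 00 00.
K' ⊕ ipad = b1 36 36 36 36 36 36; K' ⊕ opad = db 5c 5c 5c 5c 5c 5c.
Inner hash: sum = 177+54+54+54+54+54+54+166+221 = 888; mod 256 = 120 → 78.
Outer hash (recomputed tag): sum = 219+92+92+92+92+92+92+120 = 891; mod 256 = 123 → 7b.
Recomputed tag = 7b; claimed = 7b → match.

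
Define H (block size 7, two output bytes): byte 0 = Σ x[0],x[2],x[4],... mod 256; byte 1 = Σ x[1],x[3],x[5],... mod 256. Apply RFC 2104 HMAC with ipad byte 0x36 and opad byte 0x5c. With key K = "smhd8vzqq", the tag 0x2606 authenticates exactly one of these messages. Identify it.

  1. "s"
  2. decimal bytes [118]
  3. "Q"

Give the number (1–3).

Key "smhd8vzqq" = 73 6d 68 64 38 76 7a 71 71 is 9 bytes > B = 7, so hash it first: H(key) = fe b8, then zero-pad to 7 bytes: K' = fe b8 00 00 00 00 00.
K' ⊕ ipad = c8 8e 36 36 36 36 36; K' ⊕ opad = a2 e4 5c 5c 5c 5c 5c.
m1: inner = H(c8 8e 36 36 36 36 36 73) = 6a 6d; tag = H(a2 e4 5c 5c 5c 5c 5c 6a 6d) = 2306
m2: inner = H(c8 8e 36 36 36 36 36 76) = 6a 70; tag = H(a2 e4 5c 5c 5c 5c 5c 6a 70) = 2606 ← matches
m3: inner = H(c8 8e 36 36 36 36 36 51) = 6a 4b; tag = H(a2 e4 5c 5c 5c 5c 5c 6a 4b) = 0106

2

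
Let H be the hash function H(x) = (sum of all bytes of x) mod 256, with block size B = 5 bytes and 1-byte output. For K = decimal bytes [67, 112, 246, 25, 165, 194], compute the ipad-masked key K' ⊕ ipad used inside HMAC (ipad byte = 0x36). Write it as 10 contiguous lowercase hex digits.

1f36363636

Key decimal bytes [67, 112, 246, 25, 165, 194] = 43 70 f6 19 a5 c2 is 6 bytes > B = 5, so hash it first: H(key) = 29, then zero-pad to 5 bytes: K' = 29 00 00 00 00.
XOR each byte with 0x36: 29⊕36=1f, 00⊕36=36, 00⊕36=36, 00⊕36=36, 00⊕36=36.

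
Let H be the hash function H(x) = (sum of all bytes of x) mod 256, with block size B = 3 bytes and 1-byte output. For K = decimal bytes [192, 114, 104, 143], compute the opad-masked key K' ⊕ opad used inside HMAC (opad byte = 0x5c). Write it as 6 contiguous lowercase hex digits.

Key decimal bytes [192, 114, 104, 143] = c0 72 68 8f is 4 bytes > B = 3, so hash it first: H(key) = 29, then zero-pad to 3 bytes: K' = 29 00 00.
XOR each byte with 0x5c: 29⊕5c=75, 00⊕5c=5c, 00⊕5c=5c.

755c5c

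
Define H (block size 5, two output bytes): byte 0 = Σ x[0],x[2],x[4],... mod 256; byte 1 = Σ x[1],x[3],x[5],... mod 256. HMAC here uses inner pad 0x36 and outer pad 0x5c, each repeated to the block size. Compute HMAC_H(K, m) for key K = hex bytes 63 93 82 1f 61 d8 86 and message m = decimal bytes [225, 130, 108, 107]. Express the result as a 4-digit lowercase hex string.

8785

Key hex bytes 63 93 82 1f 61 d8 86 is 7 bytes > B = 5, so hash it first: H(key) = cc 8a, then zero-pad to 5 bytes: K' = cc 8a 00 00 00.
K' ⊕ ipad = fa bc 36 36 36.  K' ⊕ opad = 90 d6 5c 5c 5c.
Inner input = (K'⊕ipad) ∥ m = fa bc 36 36 36 ∥ e1 82 6c 6b.
Inner hash: even-index sum = 595 mod 256 = 83; odd-index sum = 575 mod 256 = 63 → 53 3f.
Outer input = (K'⊕opad) ∥ inner = 90 d6 5c 5c 5c ∥ 53 3f.
Outer hash (tag): even-index sum = 391 mod 256 = 135; odd-index sum = 389 mod 256 = 133 → 87 85.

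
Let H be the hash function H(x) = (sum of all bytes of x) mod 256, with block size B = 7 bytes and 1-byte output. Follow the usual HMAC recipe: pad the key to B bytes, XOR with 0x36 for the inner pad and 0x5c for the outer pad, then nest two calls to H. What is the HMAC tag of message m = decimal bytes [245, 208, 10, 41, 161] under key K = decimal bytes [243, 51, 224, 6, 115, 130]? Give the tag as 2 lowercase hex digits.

Key decimal bytes [243, 51, 224, 6, 115, 130] = f3 33 e0 06 73 82 is 6 bytes ≤ B = 7; zero-pad to 7 bytes: K' = f3 33 e0 06 73 82 00.
K' ⊕ ipad = c5 05 d6 30 45 b4 36.  K' ⊕ opad = af 6f bc 5a 2f de 5c.
Inner input = (K'⊕ipad) ∥ m = c5 05 d6 30 45 b4 36 ∥ f5 d0 0a 29 a1.
Inner hash: sum = 197+5+214+48+69+180+54+245+208+10+41+161 = 1432; mod 256 = 152 → 98.
Outer input = (K'⊕opad) ∥ inner = af 6f bc 5a 2f de 5c ∥ 98.
Outer hash (tag): sum = 175+111+188+90+47+222+92+152 = 1077; mod 256 = 53 → 35.

35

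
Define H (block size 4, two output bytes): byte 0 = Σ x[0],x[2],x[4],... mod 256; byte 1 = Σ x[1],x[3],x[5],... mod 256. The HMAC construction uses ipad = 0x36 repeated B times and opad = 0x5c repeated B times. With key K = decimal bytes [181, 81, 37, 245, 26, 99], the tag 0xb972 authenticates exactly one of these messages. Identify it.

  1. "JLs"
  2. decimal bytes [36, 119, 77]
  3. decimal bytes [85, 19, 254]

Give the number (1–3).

Key decimal bytes [181, 81, 37, 245, 26, 99] = b5 51 25 f5 1a 63 is 6 bytes > B = 4, so hash it first: H(key) = f4 a9, then zero-pad to 4 bytes: K' = f4 a9 00 00.
K' ⊕ ipad = c2 9f 36 36; K' ⊕ opad = a8 f5 5c 5c.
m1: inner = H(c2 9f 36 36 4a 4c 73) = b5 21; tag = H(a8 f5 5c 5c b5 21) = b972 ← matches
m2: inner = H(c2 9f 36 36 24 77 4d) = 69 4c; tag = H(a8 f5 5c 5c 69 4c) = 6d9d
m3: inner = H(c2 9f 36 36 55 13 fe) = 4b e8; tag = H(a8 f5 5c 5c 4b e8) = 4f39

1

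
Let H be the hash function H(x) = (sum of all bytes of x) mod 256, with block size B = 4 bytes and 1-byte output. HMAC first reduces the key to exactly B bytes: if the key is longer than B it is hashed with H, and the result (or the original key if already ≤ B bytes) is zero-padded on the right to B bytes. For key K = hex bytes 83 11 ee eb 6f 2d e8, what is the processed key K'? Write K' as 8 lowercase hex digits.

f1000000

|K| = 7 > B = 4, so first hash the key.
H(K): sum = 131+17+238+235+111+45+232 = 1009; mod 256 = 241 → f1.
Zero-pad H(K) = f1 to 4 bytes: K' = f1 00 00 00.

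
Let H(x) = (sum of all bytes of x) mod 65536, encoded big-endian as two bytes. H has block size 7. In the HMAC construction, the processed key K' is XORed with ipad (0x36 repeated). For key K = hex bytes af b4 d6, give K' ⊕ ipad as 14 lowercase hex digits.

Key hex bytes af b4 d6 is 3 bytes ≤ B = 7; zero-pad to 7 bytes: K' = af b4 d6 00 00 00 00.
XOR each byte with 0x36: af⊕36=99, b4⊕36=82, d6⊕36=e0, 00⊕36=36, 00⊕36=36, 00⊕36=36, 00⊕36=36.

9982e036363636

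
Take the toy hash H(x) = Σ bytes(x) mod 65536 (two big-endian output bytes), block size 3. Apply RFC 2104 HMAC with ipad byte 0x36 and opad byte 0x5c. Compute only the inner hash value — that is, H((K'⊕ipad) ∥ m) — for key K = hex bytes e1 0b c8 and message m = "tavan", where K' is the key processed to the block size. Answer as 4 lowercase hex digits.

Key hex bytes e1 0b c8 is exactly B = 3 bytes: K' = e1 0b c8.
K' ⊕ ipad = d7 3d fe.
Inner input = d7 3d fe ∥ 74 61 76 61 6e.
Inner hash: sum = 215+61+254+116+97+118+97+110 = 1068 → 04 2c.

042c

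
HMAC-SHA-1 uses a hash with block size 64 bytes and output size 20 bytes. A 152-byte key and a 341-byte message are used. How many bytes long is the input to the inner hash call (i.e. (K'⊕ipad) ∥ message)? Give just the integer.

405

Key is 152 > 64 bytes, so it is hashed to 20 bytes then zero-padded to 64: |K'| = 64.
Inner input = (K'⊕ipad) ∥ m → 64 + 341 = 405 bytes.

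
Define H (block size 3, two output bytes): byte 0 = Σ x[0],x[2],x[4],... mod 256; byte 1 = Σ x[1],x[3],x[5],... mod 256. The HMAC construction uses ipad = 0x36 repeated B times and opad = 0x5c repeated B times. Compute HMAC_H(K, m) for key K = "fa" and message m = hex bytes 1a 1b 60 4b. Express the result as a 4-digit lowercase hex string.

6729

Key "fa" = 66 61 is 2 bytes ≤ B = 3; zero-pad to 3 bytes: K' = 66 61 00.
K' ⊕ ipad = 50 57 36.  K' ⊕ opad = 3a 3d 5c.
Inner input = (K'⊕ipad) ∥ m = 50 57 36 ∥ 1a 1b 60 4b.
Inner hash: even-index sum = 236 mod 256 = 236; odd-index sum = 209 mod 256 = 209 → ec d1.
Outer input = (K'⊕opad) ∥ inner = 3a 3d 5c ∥ ec d1.
Outer hash (tag): even-index sum = 359 mod 256 = 103; odd-index sum = 297 mod 256 = 41 → 67 29.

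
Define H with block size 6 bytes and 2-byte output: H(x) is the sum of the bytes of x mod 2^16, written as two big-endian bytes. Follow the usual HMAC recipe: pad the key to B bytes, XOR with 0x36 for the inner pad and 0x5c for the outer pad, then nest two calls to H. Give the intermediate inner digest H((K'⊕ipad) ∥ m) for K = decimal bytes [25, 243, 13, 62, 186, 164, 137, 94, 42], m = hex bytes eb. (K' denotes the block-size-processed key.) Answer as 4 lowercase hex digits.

Key decimal bytes [25, 243, 13, 62, 186, 164, 137, 94, 42] = 19 f3 0d 3e ba a4 89 5e 2a is 9 bytes > B = 6, so hash it first: H(key) = 03 c6, then zero-pad to 6 bytes: K' = 03 c6 00 00 00 00.
K' ⊕ ipad = 35 f0 36 36 36 36.
Inner input = 35 f0 36 36 36 36 ∥ eb.
Inner hash: sum = 53+240+54+54+54+54+235 = 744 → 02 e8.

02e8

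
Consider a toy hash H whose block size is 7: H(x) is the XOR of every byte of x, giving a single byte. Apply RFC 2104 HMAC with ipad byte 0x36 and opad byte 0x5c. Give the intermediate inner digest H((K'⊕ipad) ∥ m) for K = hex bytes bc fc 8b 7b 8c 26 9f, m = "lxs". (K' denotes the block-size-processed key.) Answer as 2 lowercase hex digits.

d4

Key hex bytes bc fc 8b 7b 8c 26 9f is exactly B = 7 bytes: K' = bc fc 8b 7b 8c 26 9f.
K' ⊕ ipad = 8a ca bd 4d ba 10 a9.
Inner input = 8a ca bd 4d ba 10 a9 ∥ 6c 78 73.
Inner hash: XOR 8a⊕ca⊕bd⊕4d⊕ba⊕10⊕a9⊕6c⊕78⊕73 = d4.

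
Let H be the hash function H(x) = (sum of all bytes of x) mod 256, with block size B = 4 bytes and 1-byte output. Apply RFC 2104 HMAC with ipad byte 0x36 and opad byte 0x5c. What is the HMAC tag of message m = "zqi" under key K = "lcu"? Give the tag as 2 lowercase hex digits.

70

Key "lcu" = 6c 63 75 is 3 bytes ≤ B = 4; zero-pad to 4 bytes: K' = 6c 63 75 00.
K' ⊕ ipad = 5a 55 43 36.  K' ⊕ opad = 30 3f 29 5c.
Inner input = (K'⊕ipad) ∥ m = 5a 55 43 36 ∥ 7a 71 69.
Inner hash: sum = 90+85+67+54+122+113+105 = 636; mod 256 = 124 → 7c.
Outer input = (K'⊕opad) ∥ inner = 30 3f 29 5c ∥ 7c.
Outer hash (tag): sum = 48+63+41+92+124 = 368; mod 256 = 112 → 70.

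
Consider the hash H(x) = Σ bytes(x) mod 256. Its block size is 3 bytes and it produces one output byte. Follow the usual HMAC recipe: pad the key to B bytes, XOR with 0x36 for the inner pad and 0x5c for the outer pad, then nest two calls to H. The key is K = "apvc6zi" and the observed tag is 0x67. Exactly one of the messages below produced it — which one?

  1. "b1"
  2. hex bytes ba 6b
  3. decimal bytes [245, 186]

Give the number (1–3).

3

Key "apvc6zi" = 61 70 76 63 36 7a 69 is 7 bytes > B = 3, so hash it first: H(key) = c3, then zero-pad to 3 bytes: K' = c3 00 00.
K' ⊕ ipad = f5 36 36; K' ⊕ opad = 9f 5c 5c.
m1: inner = H(f5 36 36 62 31) = f4; tag = H(9f 5c 5c f4) = 4b
m2: inner = H(f5 36 36 ba 6b) = 86; tag = H(9f 5c 5c 86) = dd
m3: inner = H(f5 36 36 f5 ba) = 10; tag = H(9f 5c 5c 10) = 67 ← matches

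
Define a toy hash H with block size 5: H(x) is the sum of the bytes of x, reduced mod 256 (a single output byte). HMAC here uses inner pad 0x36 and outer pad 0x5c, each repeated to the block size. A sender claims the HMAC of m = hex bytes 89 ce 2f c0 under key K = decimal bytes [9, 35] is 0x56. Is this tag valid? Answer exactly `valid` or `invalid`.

Key decimal bytes [9, 35] = 09 23 is 2 bytes ≤ B = 5; zero-pad to 5 bytes: K' = 09 23 00 00 00.
K' ⊕ ipad = 3f 15 36 36 36; K' ⊕ opad = 55 7f 5c 5c 5c.
Inner hash: sum = 63+21+54+54+54+137+206+47+192 = 828; mod 256 = 60 → 3c.
Outer hash (recomputed tag): sum = 85+127+92+92+92+60 = 548; mod 256 = 36 → 24.
Recomputed tag = 24; claimed = 56 → mismatch.

invalid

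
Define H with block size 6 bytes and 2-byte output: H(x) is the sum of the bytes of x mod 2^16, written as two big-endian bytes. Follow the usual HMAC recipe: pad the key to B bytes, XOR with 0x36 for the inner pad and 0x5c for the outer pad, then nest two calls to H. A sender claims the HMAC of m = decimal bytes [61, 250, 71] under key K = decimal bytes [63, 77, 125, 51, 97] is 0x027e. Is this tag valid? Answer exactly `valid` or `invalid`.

valid

Key decimal bytes [63, 77, 125, 51, 97] = 3f 4d 7d 33 61 is 5 bytes ≤ B = 6; zero-pad to 6 bytes: K' = 3f 4d 7d 33 61 00.
K' ⊕ ipad = 09 7b 4b 05 57 36; K' ⊕ opad = 63 11 21 6f 3d 5c.
Inner hash: sum = 9+123+75+5+87+54+61+250+71 = 735 → 02 df.
Outer hash (recomputed tag): sum = 99+17+33+111+61+92+2+223 = 638 → 02 7e.
Recomputed tag = 027e; claimed = 027e → match.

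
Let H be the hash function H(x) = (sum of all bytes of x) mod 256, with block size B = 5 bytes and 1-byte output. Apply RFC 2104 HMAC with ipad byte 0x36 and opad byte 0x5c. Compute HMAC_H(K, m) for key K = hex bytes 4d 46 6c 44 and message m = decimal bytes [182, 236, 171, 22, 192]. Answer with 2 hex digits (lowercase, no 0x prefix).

df

Key hex bytes 4d 46 6c 44 is 4 bytes ≤ B = 5; zero-pad to 5 bytes: K' = 4d 46 6c 44 00.
K' ⊕ ipad = 7b 70 5a 72 36.  K' ⊕ opad = 11 1a 30 18 5c.
Inner input = (K'⊕ipad) ∥ m = 7b 70 5a 72 36 ∥ b6 ec ab 16 c0.
Inner hash: sum = 123+112+90+114+54+182+236+171+22+192 = 1296; mod 256 = 16 → 10.
Outer input = (K'⊕opad) ∥ inner = 11 1a 30 18 5c ∥ 10.
Outer hash (tag): sum = 17+26+48+24+92+16 = 223 → df.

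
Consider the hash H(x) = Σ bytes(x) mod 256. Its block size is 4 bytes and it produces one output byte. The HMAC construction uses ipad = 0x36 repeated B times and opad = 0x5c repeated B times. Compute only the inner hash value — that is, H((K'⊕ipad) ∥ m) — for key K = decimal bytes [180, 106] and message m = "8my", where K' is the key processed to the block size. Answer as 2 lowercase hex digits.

Key decimal bytes [180, 106] = b4 6a is 2 bytes ≤ B = 4; zero-pad to 4 bytes: K' = b4 6a 00 00.
K' ⊕ ipad = 82 5c 36 36.
Inner input = 82 5c 36 36 ∥ 38 6d 79.
Inner hash: sum = 130+92+54+54+56+109+121 = 616; mod 256 = 104 → 68.

68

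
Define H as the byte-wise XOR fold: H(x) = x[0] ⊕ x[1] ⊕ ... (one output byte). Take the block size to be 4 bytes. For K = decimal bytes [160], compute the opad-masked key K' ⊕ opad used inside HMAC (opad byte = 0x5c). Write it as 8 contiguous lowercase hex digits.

Key decimal bytes [160] = a0 is 1 byte ≤ B = 4; zero-pad to 4 bytes: K' = a0 00 00 00.
XOR each byte with 0x5c: a0⊕5c=fc, 00⊕5c=5c, 00⊕5c=5c, 00⊕5c=5c.

fc5c5c5c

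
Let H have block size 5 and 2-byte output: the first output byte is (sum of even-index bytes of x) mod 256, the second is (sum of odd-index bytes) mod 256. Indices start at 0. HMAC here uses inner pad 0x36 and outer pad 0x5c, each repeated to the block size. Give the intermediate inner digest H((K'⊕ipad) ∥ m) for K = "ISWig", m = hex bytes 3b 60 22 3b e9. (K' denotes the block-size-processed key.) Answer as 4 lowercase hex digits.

Key "ISWig" = 49 53 57 69 67 is exactly B = 5 bytes: K' = 49 53 57 69 67.
K' ⊕ ipad = 7f 65 61 5f 51.
Inner input = 7f 65 61 5f 51 ∥ 3b 60 22 3b e9.
Inner hash: even-index sum = 460 mod 256 = 204; odd-index sum = 522 mod 256 = 10 → cc 0a.

cc0a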